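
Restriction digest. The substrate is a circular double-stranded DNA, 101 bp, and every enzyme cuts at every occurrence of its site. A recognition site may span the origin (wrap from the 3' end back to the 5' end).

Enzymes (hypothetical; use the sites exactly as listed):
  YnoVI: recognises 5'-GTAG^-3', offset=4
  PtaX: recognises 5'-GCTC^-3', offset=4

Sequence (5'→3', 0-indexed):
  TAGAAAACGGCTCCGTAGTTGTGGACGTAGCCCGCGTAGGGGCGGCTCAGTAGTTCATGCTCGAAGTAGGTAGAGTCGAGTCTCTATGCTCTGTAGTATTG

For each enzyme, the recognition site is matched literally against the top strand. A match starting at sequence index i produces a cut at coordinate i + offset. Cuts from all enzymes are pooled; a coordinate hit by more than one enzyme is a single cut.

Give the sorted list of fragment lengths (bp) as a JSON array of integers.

Scan for sites:
  YnoVI GTAG/4: at [14, 26, 35, 49, 65, 69, 92, 100] ⇒ [3, 18, 30, 39, 53, 69, 73, 96]
  PtaX GCTC/4: at [9, 44, 58, 87] ⇒ [13, 48, 62, 91]

Pooled cuts: [3, 13, 18, 30, 39, 48, 53, 62, 69, 73, 91, 96]

Fragments:
  3→13: 10 bp
  13→18: 5 bp
  18→30: 12 bp
  30→39: 9 bp
  39→48: 9 bp
  48→53: 5 bp
  53→62: 9 bp
  62→69: 7 bp
  69→73: 4 bp
  73→91: 18 bp
  91→96: 5 bp
  96→3 (wrap): 101-96+3 = 8 bp

[4,5,5,5,7,8,9,9,9,10,12,18]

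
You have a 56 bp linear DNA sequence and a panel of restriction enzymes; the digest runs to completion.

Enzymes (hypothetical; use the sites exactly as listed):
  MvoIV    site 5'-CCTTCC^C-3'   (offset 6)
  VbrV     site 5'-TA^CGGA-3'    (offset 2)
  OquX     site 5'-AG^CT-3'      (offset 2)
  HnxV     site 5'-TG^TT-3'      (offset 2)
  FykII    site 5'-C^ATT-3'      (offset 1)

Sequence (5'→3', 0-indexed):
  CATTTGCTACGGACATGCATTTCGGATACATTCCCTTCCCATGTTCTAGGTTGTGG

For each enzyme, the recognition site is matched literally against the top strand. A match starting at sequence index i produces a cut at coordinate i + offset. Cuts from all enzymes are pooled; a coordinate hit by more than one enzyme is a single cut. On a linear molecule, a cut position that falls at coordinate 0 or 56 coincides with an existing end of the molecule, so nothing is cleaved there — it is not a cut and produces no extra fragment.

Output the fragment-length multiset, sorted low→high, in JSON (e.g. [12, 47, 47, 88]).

[1,4,8,9,10,11,13]

Scan for sites:
  MvoIV CCTTCCC/6: at [33] ⇒ [39]
  VbrV TACGGA/2: at [7] ⇒ [9]
  OquX (AGCT, off=2): no sites
  HnxV TGTT/2: at [41] ⇒ [43]
  FykII CATT/1: at [0, 17, 28] ⇒ [1, 18, 29]

All cut coordinates (distinct, sorted): [1, 9, 18, 29, 39, 43]

Fragments:
  [0,1): 1 bp
  [1,9): 8 bp
  [9,18): 9 bp
  [18,29): 11 bp
  [29,39): 10 bp
  [39,43): 4 bp
  [43,56): 13 bp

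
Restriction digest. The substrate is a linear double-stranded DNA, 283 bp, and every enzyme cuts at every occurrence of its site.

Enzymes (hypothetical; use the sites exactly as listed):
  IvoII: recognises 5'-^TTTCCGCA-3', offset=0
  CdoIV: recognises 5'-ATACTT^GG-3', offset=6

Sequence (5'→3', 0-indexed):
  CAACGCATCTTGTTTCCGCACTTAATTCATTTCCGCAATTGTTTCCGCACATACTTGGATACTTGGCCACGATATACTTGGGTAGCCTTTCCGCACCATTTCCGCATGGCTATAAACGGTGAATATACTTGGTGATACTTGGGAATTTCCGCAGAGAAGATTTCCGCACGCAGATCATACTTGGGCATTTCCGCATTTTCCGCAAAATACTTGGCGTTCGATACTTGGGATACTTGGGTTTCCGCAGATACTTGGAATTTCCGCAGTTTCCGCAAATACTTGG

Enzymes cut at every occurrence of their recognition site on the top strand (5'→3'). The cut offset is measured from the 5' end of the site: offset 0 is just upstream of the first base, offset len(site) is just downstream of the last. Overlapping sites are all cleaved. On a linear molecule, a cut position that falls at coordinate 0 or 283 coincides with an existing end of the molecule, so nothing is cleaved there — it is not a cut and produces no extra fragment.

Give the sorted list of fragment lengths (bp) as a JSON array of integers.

Site scan:
  IvoII (TTTCCGCA, off=0): starts [12, 29, 41, 87, 98, 145, 160, 187, 196, 238, 257, 266] → cuts [12, 29, 41, 87, 98, 145, 160, 187, 196, 238, 257, 266]
  CdoIV (ATACTTGG, off=6): starts [50, 58, 73, 124, 134, 176, 206, 220, 229, 247, 275] → cuts [56, 64, 79, 130, 140, 182, 212, 226, 235, 253, 281]

Pooled cuts: [12, 29, 41, 56, 64, 79, 87, 98, 130, 140, 145, 160, 182, 187, 196, 212, 226, 235, 238, 253, 257, 266, 281]

Fragments:
  [0,12): 12 bp
  [12,29): 17 bp
  [29,41): 12 bp
  [41,56): 15 bp
  [56,64): 8 bp
  [64,79): 15 bp
  [79,87): 8 bp
  [87,98): 11 bp
  [98,130): 32 bp
  [130,140): 10 bp
  [140,145): 5 bp
  [145,160): 15 bp
  [160,182): 22 bp
  [182,187): 5 bp
  [187,196): 9 bp
  [196,212): 16 bp
  [212,226): 14 bp
  [226,235): 9 bp
  [235,238): 3 bp
  [238,253): 15 bp
  [253,257): 4 bp
  [257,266): 9 bp
  [266,281): 15 bp
  [281,283): 2 bp

[2,3,4,5,5,8,8,9,9,9,10,11,12,12,14,15,15,15,15,15,16,17,22,32]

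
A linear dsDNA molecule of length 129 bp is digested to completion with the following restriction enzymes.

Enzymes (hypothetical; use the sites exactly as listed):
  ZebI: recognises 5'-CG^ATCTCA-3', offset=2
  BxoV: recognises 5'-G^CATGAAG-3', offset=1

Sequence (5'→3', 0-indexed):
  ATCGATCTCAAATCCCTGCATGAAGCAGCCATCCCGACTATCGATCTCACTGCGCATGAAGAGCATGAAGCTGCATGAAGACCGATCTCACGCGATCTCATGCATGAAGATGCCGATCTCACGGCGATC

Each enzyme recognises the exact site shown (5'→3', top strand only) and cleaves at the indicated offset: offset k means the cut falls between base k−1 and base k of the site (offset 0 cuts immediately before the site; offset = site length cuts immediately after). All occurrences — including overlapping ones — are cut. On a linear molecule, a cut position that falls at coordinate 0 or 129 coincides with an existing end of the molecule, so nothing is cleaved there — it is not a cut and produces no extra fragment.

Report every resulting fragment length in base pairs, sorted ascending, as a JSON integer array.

Scan for sites:
  ZebI (CGATCTCA, off=2): starts [2, 41, 82, 92, 113] → cuts [4, 43, 84, 94, 115]
  BxoV (GCATGAAG, off=1): starts [17, 53, 62, 72, 101] → cuts [18, 54, 63, 73, 102]

All cut coordinates (distinct, sorted): [4, 18, 43, 54, 63, 73, 84, 94, 102, 115]

Fragment lengths:
  [0,4): 4 bp
  [4,18): 14 bp
  [18,43): 25 bp
  [43,54): 11 bp
  [54,63): 9 bp
  [63,73): 10 bp
  [73,84): 11 bp
  [84,94): 10 bp
  [94,102): 8 bp
  [102,115): 13 bp
  [115,129): 14 bp

[4,8,9,10,10,11,11,13,14,14,25]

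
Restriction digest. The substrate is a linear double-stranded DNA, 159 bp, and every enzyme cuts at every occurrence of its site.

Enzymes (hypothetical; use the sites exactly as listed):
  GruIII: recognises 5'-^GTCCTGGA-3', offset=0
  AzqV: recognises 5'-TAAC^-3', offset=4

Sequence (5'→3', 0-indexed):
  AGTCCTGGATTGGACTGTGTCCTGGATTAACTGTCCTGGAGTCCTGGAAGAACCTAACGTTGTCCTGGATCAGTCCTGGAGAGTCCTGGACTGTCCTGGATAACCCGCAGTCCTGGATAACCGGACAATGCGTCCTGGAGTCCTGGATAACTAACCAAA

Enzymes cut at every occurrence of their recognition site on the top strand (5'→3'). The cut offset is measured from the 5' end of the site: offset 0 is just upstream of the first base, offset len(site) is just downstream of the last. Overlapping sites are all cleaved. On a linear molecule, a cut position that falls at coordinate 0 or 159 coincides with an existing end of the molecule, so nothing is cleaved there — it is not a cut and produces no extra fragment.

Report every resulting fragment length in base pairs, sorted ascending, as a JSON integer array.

Scan for sites:
  GruIII (GTCCTGGA, off=0): starts [1, 18, 32, 40, 61, 72, 82, 92, 109, 131, 139] → cuts [1, 18, 32, 40, 61, 72, 82, 92, 109, 131, 139]
  AzqV (TAAC, off=4): starts [27, 54, 100, 117, 147, 151] → cuts [31, 58, 104, 121, 151, 155]

All cut coordinates (distinct, sorted): [1, 18, 31, 32, 40, 58, 61, 72, 82, 92, 104, 109, 121, 131, 139, 151, 155]

Fragments:
  [0,1): 1 bp
  [1,18): 17 bp
  [18,31): 13 bp
  [31,32): 1 bp
  [32,40): 8 bp
  [40,58): 18 bp
  [58,61): 3 bp
  [61,72): 11 bp
  [72,82): 10 bp
  [82,92): 10 bp
  [92,104): 12 bp
  [104,109): 5 bp
  [109,121): 12 bp
  [121,131): 10 bp
  [131,139): 8 bp
  [139,151): 12 bp
  [151,155): 4 bp
  [155,159): 4 bp

[1,1,3,4,4,5,8,8,10,10,10,11,12,12,12,13,17,18]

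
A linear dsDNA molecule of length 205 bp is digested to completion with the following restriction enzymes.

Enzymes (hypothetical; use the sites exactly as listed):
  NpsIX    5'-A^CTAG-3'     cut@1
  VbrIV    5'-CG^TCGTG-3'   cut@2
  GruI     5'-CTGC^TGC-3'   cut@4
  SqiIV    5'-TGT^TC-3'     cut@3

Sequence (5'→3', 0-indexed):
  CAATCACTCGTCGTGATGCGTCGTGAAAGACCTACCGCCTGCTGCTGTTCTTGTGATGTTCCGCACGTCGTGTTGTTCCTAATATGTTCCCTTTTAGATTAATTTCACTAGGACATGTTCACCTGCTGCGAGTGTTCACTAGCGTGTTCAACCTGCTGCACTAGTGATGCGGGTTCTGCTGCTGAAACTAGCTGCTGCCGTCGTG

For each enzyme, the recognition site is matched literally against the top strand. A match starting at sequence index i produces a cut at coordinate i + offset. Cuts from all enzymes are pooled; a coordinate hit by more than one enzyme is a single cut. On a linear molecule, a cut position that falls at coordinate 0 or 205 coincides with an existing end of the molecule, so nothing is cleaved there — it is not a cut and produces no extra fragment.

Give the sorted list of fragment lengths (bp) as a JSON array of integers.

[3,4,5,5,6,8,8,8,8,9,9,9,9,10,10,11,11,11,19,20,22]

Per-enzyme occurrences:
  NpsIX (ACTAG, off=1): starts [106, 137, 159, 186] → cuts [107, 138, 160, 187]
  VbrIV (CGTCGTG, off=2): starts [8, 18, 65, 198] → cuts [10, 20, 67, 200]
  GruI (CTGCTGC, off=4): starts [38, 122, 152, 175, 191] → cuts [42, 126, 156, 179, 195]
  SqiIV (TGTTC, off=3): starts [45, 56, 73, 84, 115, 132, 144] → cuts [48, 59, 76, 87, 118, 135, 147]

Pooled cuts: [10, 20, 42, 48, 59, 67, 76, 87, 107, 118, 126, 135, 138, 147, 156, 160, 179, 187, 195, 200]

Fragments:
  [0,10): 10 bp
  [10,20): 10 bp
  [20,42): 22 bp
  [42,48): 6 bp
  [48,59): 11 bp
  [59,67): 8 bp
  [67,76): 9 bp
  [76,87): 11 bp
  [87,107): 20 bp
  [107,118): 11 bp
  [118,126): 8 bp
  [126,135): 9 bp
  [135,138): 3 bp
  [138,147): 9 bp
  [147,156): 9 bp
  [156,160): 4 bp
  [160,179): 19 bp
  [179,187): 8 bp
  [187,195): 8 bp
  [195,200): 5 bp
  [200,205): 5 bp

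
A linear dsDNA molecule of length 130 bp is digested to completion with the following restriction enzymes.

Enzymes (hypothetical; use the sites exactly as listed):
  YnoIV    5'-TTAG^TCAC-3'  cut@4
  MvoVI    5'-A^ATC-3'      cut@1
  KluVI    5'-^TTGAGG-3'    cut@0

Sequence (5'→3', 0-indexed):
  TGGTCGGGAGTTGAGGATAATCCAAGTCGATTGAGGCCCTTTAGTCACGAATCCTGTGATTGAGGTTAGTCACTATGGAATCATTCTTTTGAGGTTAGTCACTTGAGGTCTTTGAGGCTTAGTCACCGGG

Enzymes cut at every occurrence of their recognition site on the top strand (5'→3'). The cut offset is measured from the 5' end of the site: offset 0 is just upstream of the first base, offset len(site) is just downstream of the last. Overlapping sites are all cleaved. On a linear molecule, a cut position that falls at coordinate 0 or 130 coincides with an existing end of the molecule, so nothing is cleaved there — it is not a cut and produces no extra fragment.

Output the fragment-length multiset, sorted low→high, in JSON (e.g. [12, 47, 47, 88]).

[4,6,8,9,9,9,9,10,10,10,10,11,11,14]

Site scan:
  YnoIV TTAGTCAC/4: at [40, 65, 94, 118] ⇒ [44, 69, 98, 122]
  MvoVI AATC/1: at [18, 49, 78] ⇒ [19, 50, 79]
  KluVI TTGAGG/0: at [10, 30, 59, 88, 102, 111] ⇒ [10, 30, 59, 88, 102, 111]

Pooled cuts: [10, 19, 30, 44, 50, 59, 69, 79, 88, 98, 102, 111, 122]

Fragments:
  [0,10): 10 bp
  [10,19): 9 bp
  [19,30): 11 bp
  [30,44): 14 bp
  [44,50): 6 bp
  [50,59): 9 bp
  [59,69): 10 bp
  [69,79): 10 bp
  [79,88): 9 bp
  [88,98): 10 bp
  [98,102): 4 bp
  [102,111): 9 bp
  [111,122): 11 bp
  [122,130): 8 bp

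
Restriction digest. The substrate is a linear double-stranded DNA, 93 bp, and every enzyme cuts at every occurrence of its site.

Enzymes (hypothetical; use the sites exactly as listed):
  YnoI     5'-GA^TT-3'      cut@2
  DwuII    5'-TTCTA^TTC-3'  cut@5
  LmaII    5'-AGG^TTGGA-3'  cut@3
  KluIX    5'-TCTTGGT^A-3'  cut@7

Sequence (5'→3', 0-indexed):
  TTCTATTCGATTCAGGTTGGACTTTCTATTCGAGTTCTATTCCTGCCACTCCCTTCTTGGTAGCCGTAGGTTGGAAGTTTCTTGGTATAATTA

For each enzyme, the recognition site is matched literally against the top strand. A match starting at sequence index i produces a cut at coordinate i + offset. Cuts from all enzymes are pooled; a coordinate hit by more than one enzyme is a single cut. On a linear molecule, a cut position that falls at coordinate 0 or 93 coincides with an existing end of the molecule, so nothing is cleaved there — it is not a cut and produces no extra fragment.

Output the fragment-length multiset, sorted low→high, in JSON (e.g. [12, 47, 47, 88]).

Per-enzyme occurrences:
  YnoI (GATT, off=2): starts [8] → cuts [10]
  DwuII (TTCTATTC, off=5): starts [0, 23, 34] → cuts [5, 28, 39]
  LmaII (AGGTTGGA, off=3): starts [13, 67] → cuts [16, 70]
  KluIX (TCTTGGTA, off=7): starts [54, 79] → cuts [61, 86]

Pooled cuts: [5, 10, 16, 28, 39, 61, 70, 86]

Fragments:
  [0,5): 5 bp
  [5,10): 5 bp
  [10,16): 6 bp
  [16,28): 12 bp
  [28,39): 11 bp
  [39,61): 22 bp
  [61,70): 9 bp
  [70,86): 16 bp
  [86,93): 7 bp

[5,5,6,7,9,11,12,16,22]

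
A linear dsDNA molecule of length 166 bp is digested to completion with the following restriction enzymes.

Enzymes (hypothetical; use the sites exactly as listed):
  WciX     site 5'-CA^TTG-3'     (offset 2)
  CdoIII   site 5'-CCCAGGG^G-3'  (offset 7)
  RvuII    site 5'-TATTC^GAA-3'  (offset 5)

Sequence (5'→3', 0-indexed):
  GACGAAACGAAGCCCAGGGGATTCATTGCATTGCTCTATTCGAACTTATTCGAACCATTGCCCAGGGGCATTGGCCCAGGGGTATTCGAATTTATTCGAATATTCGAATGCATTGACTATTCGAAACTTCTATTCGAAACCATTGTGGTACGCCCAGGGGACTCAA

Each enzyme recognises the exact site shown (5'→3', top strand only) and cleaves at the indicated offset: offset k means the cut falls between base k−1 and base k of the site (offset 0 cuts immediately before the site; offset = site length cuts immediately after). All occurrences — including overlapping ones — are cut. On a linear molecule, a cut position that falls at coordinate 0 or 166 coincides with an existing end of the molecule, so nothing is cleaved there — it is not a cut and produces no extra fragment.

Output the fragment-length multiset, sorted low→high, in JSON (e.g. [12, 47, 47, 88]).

[3,5,6,6,6,7,7,7,8,10,10,10,10,11,11,13,17,19]

Per-enzyme occurrences:
  WciX (CATTG, off=2): starts [23, 28, 55, 68, 110, 140] → cuts [25, 30, 57, 70, 112, 142]
  CdoIII (CCCAGGGG, off=7): starts [12, 60, 74, 152] → cuts [19, 67, 81, 159]
  RvuII (TATTCGAA, off=5): starts [36, 46, 82, 92, 100, 117, 130] → cuts [41, 51, 87, 97, 105, 122, 135]

Pooled cuts: [19, 25, 30, 41, 51, 57, 67, 70, 81, 87, 97, 105, 112, 122, 135, 142, 159]

Fragments:
  [0,19): 19 bp
  [19,25): 6 bp
  [25,30): 5 bp
  [30,41): 11 bp
  [41,51): 10 bp
  [51,57): 6 bp
  [57,67): 10 bp
  [67,70): 3 bp
  [70,81): 11 bp
  [81,87): 6 bp
  [87,97): 10 bp
  [97,105): 8 bp
  [105,112): 7 bp
  [112,122): 10 bp
  [122,135): 13 bp
  [135,142): 7 bp
  [142,159): 17 bp
  [159,166): 7 bp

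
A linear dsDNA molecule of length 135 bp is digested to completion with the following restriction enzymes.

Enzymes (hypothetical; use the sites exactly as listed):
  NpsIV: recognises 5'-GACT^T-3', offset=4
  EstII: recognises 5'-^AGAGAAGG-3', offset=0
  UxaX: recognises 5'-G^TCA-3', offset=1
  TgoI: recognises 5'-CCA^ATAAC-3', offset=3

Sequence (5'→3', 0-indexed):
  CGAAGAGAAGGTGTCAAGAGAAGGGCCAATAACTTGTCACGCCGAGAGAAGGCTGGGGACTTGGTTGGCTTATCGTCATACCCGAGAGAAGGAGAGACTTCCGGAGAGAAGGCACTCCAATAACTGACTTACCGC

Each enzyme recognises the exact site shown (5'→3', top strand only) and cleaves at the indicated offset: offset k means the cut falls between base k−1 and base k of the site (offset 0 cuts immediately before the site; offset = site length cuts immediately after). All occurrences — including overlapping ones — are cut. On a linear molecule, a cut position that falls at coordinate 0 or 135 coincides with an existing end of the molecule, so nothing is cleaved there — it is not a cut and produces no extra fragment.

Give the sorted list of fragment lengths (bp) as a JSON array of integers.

[3,3,5,6,8,8,9,10,10,12,14,15,15,17]

Site scan:
  NpsIV (GACTT, off=4): starts [57, 95, 125] → cuts [61, 99, 129]
  EstII (AGAGAAGG, off=0): starts [3, 16, 44, 84, 104] → cuts [3, 16, 44, 84, 104]
  UxaX (GTCA, off=1): starts [12, 35, 74] → cuts [13, 36, 75]
  TgoI (CCAATAAC, off=3): starts [25, 116] → cuts [28, 119]

All cut coordinates (distinct, sorted): [3, 13, 16, 28, 36, 44, 61, 75, 84, 99, 104, 119, 129]

Fragments:
  [0,3): 3 bp
  [3,13): 10 bp
  [13,16): 3 bp
  [16,28): 12 bp
  [28,36): 8 bp
  [36,44): 8 bp
  [44,61): 17 bp
  [61,75): 14 bp
  [75,84): 9 bp
  [84,99): 15 bp
  [99,104): 5 bp
  [104,119): 15 bp
  [119,129): 10 bp
  [129,135): 6 bp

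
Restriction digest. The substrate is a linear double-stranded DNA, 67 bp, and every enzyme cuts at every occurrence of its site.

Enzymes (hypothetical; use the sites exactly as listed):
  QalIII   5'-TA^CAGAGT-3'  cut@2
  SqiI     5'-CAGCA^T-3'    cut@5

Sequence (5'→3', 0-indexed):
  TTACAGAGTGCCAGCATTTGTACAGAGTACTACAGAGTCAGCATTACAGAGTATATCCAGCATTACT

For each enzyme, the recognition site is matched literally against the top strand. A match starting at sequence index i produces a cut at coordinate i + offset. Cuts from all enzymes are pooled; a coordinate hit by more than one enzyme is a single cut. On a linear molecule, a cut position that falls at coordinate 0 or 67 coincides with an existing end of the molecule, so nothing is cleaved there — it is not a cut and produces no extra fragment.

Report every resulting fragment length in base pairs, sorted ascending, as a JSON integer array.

[3,3,5,6,10,11,13,16]

Per-enzyme occurrences:
  QalIII (TACAGAGT, off=2): starts [1, 20, 30, 44] → cuts [3, 22, 32, 46]
  SqiI (CAGCAT, off=5): starts [11, 38, 57] → cuts [16, 43, 62]

All cut coordinates (distinct, sorted): [3, 16, 22, 32, 43, 46, 62]

Fragment lengths:
  [0,3): 3 bp
  [3,16): 13 bp
  [16,22): 6 bp
  [22,32): 10 bp
  [32,43): 11 bp
  [43,46): 3 bp
  [46,62): 16 bp
  [62,67): 5 bp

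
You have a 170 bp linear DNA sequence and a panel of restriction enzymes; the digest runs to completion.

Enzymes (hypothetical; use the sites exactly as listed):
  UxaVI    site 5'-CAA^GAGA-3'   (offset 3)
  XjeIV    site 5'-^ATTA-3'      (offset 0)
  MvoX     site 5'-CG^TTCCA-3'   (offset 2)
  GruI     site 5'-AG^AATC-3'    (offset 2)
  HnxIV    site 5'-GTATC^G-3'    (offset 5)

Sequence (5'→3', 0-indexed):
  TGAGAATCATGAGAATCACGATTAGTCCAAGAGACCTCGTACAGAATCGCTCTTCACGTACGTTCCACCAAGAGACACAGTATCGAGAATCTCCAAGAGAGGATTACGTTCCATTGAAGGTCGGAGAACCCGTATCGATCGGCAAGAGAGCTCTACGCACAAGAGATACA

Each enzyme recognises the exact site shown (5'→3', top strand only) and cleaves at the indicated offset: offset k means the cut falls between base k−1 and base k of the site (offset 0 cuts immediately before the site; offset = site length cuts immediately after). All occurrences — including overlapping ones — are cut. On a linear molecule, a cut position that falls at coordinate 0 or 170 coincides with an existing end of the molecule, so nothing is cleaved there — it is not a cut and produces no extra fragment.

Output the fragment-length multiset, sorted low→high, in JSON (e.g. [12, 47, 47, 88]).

Per-enzyme occurrences:
  UxaVI CAAGAGA/3: at [27, 68, 93, 142, 159] ⇒ [30, 71, 96, 145, 162]
  XjeIV ATTA/0: at [20, 102] ⇒ [20, 102]
  MvoX CGTTCCA/2: at [60, 106] ⇒ [62, 108]
  GruI AGAATC/2: at [2, 11, 42, 85] ⇒ [4, 13, 44, 87]
  HnxIV GTATCG/5: at [79, 131] ⇒ [84, 136]

Pooled cuts: [4, 13, 20, 30, 44, 62, 71, 84, 87, 96, 102, 108, 136, 145, 162]

Fragments:
  [0,4): 4 bp
  [4,13): 9 bp
  [13,20): 7 bp
  [20,30): 10 bp
  [30,44): 14 bp
  [44,62): 18 bp
  [62,71): 9 bp
  [71,84): 13 bp
  [84,87): 3 bp
  [87,96): 9 bp
  [96,102): 6 bp
  [102,108): 6 bp
  [108,136): 28 bp
  [136,145): 9 bp
  [145,162): 17 bp
  [162,170): 8 bp

[3,4,6,6,7,8,9,9,9,9,10,13,14,17,18,28]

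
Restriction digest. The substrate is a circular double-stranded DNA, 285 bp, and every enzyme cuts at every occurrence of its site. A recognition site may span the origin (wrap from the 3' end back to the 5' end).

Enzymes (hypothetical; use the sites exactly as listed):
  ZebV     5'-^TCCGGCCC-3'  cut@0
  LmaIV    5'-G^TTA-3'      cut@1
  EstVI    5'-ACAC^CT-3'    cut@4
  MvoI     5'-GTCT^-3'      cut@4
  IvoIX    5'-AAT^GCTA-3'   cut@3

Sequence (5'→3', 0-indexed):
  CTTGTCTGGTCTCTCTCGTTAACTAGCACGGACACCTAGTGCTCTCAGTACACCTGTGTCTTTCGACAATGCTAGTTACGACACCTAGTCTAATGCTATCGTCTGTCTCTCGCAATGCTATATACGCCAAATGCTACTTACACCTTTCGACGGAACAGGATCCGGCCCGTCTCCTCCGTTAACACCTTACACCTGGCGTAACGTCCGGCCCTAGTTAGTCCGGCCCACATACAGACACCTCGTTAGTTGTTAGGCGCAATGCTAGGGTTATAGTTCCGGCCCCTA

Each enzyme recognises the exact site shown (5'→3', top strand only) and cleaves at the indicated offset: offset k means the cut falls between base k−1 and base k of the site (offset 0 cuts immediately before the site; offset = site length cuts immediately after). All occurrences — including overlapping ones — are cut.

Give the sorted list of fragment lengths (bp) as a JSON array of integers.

[3,4,4,4,5,5,6,6,7,7,7,7,7,7,8,8,9,9,10,11,11,11,11,12,16,17,17,18,18,20]

Scan for sites:
  ZebV (TCCGGCCC, off=0): starts [160, 203, 218, 274] → cuts [160, 203, 218, 274]
  LmaIV (GTTA, off=1): starts [17, 74, 177, 213, 241, 248, 266] → cuts [18, 75, 178, 214, 242, 249, 267]
  EstVI (ACACCT, off=4): starts [31, 49, 80, 139, 181, 188, 234] → cuts [35, 53, 84, 143, 185, 192, 238]
  MvoI (GTCT, off=4): starts [3, 8, 57, 87, 100, 104, 168] → cuts [7, 12, 61, 91, 104, 108, 172]
  IvoIX (AATGCTA, off=3): starts [67, 91, 113, 129, 257] → cuts [70, 94, 116, 132, 260]

All cut coordinates (distinct, sorted): [7, 12, 18, 35, 53, 61, 70, 75, 84, 91, 94, 104, 108, 116, 132, 143, 160, 172, 178, 185, 192, 203, 214, 218, 238, 242, 249, 260, 267, 274]

Fragments:
  7→12: 5 bp
  12→18: 6 bp
  18→35: 17 bp
  35→53: 18 bp
  53→61: 8 bp
  61→70: 9 bp
  70→75: 5 bp
  75→84: 9 bp
  84→91: 7 bp
  91→94: 3 bp
  94→104: 10 bp
  104→108: 4 bp
  108→116: 8 bp
  116→132: 16 bp
  132→143: 11 bp
  143→160: 17 bp
  160→172: 12 bp
  172→178: 6 bp
  178→185: 7 bp
  185→192: 7 bp
  192→203: 11 bp
  203→214: 11 bp
  214→218: 4 bp
  218→238: 20 bp
  238→242: 4 bp
  242→249: 7 bp
  249→260: 11 bp
  260→267: 7 bp
  267→274: 7 bp
  274→7 (wrap): 285-274+7 = 18 bp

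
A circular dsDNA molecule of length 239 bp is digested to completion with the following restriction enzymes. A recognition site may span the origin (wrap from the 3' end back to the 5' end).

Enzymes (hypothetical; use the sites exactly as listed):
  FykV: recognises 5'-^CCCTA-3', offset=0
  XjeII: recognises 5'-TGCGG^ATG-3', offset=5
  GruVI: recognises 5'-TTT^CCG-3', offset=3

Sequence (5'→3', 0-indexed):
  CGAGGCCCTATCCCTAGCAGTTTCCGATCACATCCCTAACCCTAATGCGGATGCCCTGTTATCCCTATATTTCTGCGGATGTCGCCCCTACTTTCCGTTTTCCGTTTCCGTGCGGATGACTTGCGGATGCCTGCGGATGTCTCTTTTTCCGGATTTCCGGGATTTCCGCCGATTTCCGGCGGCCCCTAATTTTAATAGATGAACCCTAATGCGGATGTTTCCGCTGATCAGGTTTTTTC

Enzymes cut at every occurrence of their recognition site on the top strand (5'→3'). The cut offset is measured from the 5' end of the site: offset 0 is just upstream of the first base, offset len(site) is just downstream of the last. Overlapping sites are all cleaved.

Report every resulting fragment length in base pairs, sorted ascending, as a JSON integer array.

Per-enzyme occurrences:
  FykV CCCTA/0: at [5, 11, 33, 39, 62, 85, 183, 203] ⇒ [5, 11, 33, 39, 62, 85, 183, 203]
  XjeII TGCGGATG/5: at [45, 73, 110, 121, 131, 209] ⇒ [50, 78, 115, 126, 136, 214]
  GruVI TTTCCG/3: at [20, 91, 98, 104, 145, 153, 162, 172, 217, 235] ⇒ [23, 94, 101, 107, 148, 156, 165, 175, 220, 238]

Pooled cuts: [5, 11, 23, 33, 39, 50, 62, 78, 85, 94, 101, 107, 115, 126, 136, 148, 156, 165, 175, 183, 203, 214, 220, 238]

Fragments:
  5→11: 6 bp
  11→23: 12 bp
  23→33: 10 bp
  33→39: 6 bp
  39→50: 11 bp
  50→62: 12 bp
  62→78: 16 bp
  78→85: 7 bp
  85→94: 9 bp
  94→101: 7 bp
  101→107: 6 bp
  107→115: 8 bp
  115→126: 11 bp
  126→136: 10 bp
  136→148: 12 bp
  148→156: 8 bp
  156→165: 9 bp
  165→175: 10 bp
  175→183: 8 bp
  183→203: 20 bp
  203→214: 11 bp
  214→220: 6 bp
  220→238: 18 bp
  238→5 (wrap): 239-238+5 = 6 bp

[6,6,6,6,6,7,7,8,8,8,9,9,10,10,10,11,11,11,12,12,12,16,18,20]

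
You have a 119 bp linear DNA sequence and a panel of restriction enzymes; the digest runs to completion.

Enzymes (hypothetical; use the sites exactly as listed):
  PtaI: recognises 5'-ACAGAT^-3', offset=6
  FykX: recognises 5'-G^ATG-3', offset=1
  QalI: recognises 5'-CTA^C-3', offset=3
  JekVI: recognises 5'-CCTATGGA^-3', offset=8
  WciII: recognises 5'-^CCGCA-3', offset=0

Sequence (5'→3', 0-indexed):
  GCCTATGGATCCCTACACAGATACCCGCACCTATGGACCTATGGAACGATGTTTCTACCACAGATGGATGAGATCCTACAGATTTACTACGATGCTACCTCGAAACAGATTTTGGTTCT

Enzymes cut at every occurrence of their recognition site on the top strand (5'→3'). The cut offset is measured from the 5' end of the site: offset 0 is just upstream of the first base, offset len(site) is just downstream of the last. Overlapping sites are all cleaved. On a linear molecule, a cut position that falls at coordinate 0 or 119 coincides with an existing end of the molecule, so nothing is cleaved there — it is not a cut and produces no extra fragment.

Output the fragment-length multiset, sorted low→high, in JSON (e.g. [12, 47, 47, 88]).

Per-enzyme occurrences:
  PtaI ACAGAT/6: at [16, 59, 77, 104] ⇒ [22, 65, 83, 110]
  FykX GATG/1: at [47, 62, 66, 90] ⇒ [48, 63, 67, 91]
  QalI CTAC/3: at [12, 54, 75, 86, 94] ⇒ [15, 57, 78, 89, 97]
  JekVI CCTATGGA/8: at [1, 29, 37] ⇒ [9, 37, 45]
  WciII CCGCA/0: at [24] ⇒ [24]

Pooled cuts: [9, 15, 22, 24, 37, 45, 48, 57, 63, 65, 67, 78, 83, 89, 91, 97, 110]

Fragment lengths:
  [0,9): 9 bp
  [9,15): 6 bp
  [15,22): 7 bp
  [22,24): 2 bp
  [24,37): 13 bp
  [37,45): 8 bp
  [45,48): 3 bp
  [48,57): 9 bp
  [57,63): 6 bp
  [63,65): 2 bp
  [65,67): 2 bp
  [67,78): 11 bp
  [78,83): 5 bp
  [83,89): 6 bp
  [89,91): 2 bp
  [91,97): 6 bp
  [97,110): 13 bp
  [110,119): 9 bp

[2,2,2,2,3,5,6,6,6,6,7,8,9,9,9,11,13,13]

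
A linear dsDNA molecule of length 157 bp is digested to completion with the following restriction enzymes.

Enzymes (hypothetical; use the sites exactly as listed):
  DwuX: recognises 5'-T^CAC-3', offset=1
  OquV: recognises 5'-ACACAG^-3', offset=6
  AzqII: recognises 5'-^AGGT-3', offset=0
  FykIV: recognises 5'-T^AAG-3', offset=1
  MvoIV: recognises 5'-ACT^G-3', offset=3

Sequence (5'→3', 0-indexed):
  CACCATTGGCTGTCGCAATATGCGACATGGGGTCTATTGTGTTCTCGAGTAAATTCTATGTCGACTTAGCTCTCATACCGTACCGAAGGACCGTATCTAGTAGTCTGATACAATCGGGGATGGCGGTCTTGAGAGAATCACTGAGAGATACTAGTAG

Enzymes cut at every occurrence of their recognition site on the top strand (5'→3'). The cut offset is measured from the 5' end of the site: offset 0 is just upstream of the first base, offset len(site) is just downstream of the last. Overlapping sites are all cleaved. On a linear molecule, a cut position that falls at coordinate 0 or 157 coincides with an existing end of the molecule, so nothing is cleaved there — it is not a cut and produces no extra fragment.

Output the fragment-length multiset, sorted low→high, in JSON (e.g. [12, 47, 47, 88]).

Per-enzyme occurrences:
  DwuX TCAC/1: at [137] ⇒ [138]
  OquV (ACACAG, off=6): no sites
  AzqII (AGGT, off=0): no sites
  FykIV (TAAG, off=1): no sites
  MvoIV ACTG/3: at [139] ⇒ [142]

Pooled cuts: [138, 142]

Fragments:
  [0,138): 138 bp
  [138,142): 4 bp
  [142,157): 15 bp

[4,15,138]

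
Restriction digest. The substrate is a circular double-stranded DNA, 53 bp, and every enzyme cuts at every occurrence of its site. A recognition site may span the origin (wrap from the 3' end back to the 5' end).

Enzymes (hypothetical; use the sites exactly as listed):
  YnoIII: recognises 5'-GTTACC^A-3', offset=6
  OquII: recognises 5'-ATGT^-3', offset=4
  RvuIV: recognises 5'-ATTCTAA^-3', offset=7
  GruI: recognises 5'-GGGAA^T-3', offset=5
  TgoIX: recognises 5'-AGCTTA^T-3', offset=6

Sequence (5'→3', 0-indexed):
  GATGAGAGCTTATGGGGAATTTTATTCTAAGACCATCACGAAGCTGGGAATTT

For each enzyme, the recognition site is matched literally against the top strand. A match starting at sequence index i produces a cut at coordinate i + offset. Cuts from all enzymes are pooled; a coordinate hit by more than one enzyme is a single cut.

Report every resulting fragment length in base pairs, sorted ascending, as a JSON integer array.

Scan for sites:
  YnoIII (GTTACCA, off=6): no sites
  OquII (ATGT, off=4): no sites
  RvuIV ATTCTAA/7: at [23] ⇒ [30]
  GruI GGGAAT/5: at [14, 45] ⇒ [19, 50]
  TgoIX AGCTTAT/6: at [6] ⇒ [12]

Pooled cuts: [12, 19, 30, 50]

Fragments:
  12→19: 7 bp
  19→30: 11 bp
  30→50: 20 bp
  50→12 (wrap): 53-50+12 = 15 bp

[7,11,15,20]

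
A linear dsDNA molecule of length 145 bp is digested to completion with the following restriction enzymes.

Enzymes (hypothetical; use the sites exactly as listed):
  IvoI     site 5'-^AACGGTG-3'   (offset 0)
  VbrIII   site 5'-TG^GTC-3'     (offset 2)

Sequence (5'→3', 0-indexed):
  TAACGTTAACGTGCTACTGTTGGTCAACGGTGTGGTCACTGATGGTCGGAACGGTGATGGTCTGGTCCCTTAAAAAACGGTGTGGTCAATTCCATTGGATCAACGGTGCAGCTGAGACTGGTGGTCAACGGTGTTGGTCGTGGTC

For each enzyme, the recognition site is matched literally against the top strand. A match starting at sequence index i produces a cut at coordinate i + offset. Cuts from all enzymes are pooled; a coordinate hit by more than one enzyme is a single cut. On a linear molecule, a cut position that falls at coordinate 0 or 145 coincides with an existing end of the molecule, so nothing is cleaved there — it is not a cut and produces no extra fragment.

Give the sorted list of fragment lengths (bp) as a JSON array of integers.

Site scan:
  IvoI AACGGTG/0: at [25, 49, 75, 101, 126] ⇒ [25, 49, 75, 101, 126]
  VbrIII TGGTC/2: at [20, 32, 42, 57, 62, 82, 121, 134, 140] ⇒ [22, 34, 44, 59, 64, 84, 123, 136, 142]

Pooled cuts: [22, 25, 34, 44, 49, 59, 64, 75, 84, 101, 123, 126, 136, 142]

Fragment lengths:
  [0,22): 22 bp
  [22,25): 3 bp
  [25,34): 9 bp
  [34,44): 10 bp
  [44,49): 5 bp
  [49,59): 10 bp
  [59,64): 5 bp
  [64,75): 11 bp
  [75,84): 9 bp
  [84,101): 17 bp
  [101,123): 22 bp
  [123,126): 3 bp
  [126,136): 10 bp
  [136,142): 6 bp
  [142,145): 3 bp

[3,3,3,5,5,6,9,9,10,10,10,11,17,22,22]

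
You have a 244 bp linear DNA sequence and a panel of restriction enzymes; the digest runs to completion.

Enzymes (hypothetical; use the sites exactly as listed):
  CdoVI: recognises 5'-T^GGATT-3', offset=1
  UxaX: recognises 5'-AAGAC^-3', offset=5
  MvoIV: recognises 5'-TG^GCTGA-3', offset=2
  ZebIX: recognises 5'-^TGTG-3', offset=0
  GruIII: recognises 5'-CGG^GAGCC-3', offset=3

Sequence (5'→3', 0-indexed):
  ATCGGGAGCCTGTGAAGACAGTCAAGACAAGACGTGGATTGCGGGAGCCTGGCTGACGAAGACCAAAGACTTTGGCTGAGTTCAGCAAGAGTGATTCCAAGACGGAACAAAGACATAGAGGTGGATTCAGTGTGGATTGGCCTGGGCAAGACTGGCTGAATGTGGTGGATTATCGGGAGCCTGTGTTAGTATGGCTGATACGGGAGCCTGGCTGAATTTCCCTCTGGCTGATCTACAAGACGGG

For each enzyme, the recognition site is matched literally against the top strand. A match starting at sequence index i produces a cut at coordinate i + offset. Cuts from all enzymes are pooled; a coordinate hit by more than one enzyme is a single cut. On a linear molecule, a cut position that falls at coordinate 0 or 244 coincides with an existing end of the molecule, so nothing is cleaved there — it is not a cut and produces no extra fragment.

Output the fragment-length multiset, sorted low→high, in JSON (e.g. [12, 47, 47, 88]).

[2,2,3,3,4,5,5,5,5,6,6,7,7,7,8,8,9,9,9,10,10,11,12,12,15,16,19,29]

Site scan:
  CdoVI (TGGATT, off=1): starts [34, 121, 132, 165] → cuts [35, 122, 133, 166]
  UxaX (AAGAC, off=5): starts [14, 23, 28, 58, 65, 98, 109, 147, 236] → cuts [19, 28, 33, 63, 70, 103, 114, 152, 241]
  MvoIV (TGGCTGA, off=2): starts [49, 72, 152, 191, 208, 224] → cuts [51, 74, 154, 193, 210, 226]
  ZebIX (TGTG, off=0): starts [10, 130, 160, 181] → cuts [10, 130, 160, 181]
  GruIII (CGGGAGCC, off=3): starts [2, 41, 173, 200] → cuts [5, 44, 176, 203]

Pooled cuts: [5, 10, 19, 28, 33, 35, 44, 51, 63, 70, 74, 103, 114, 122, 130, 133, 152, 154, 160, 166, 176, 181, 193, 203, 210, 226, 241]

Fragment lengths:
  [0,5): 5 bp
  [5,10): 5 bp
  [10,19): 9 bp
  [19,28): 9 bp
  [28,33): 5 bp
  [33,35): 2 bp
  [35,44): 9 bp
  [44,51): 7 bp
  [51,63): 12 bp
  [63,70): 7 bp
  [70,74): 4 bp
  [74,103): 29 bp
  [103,114): 11 bp
  [114,122): 8 bp
  [122,130): 8 bp
  [130,133): 3 bp
  [133,152): 19 bp
  [152,154): 2 bp
  [154,160): 6 bp
  [160,166): 6 bp
  [166,176): 10 bp
  [176,181): 5 bp
  [181,193): 12 bp
  [193,203): 10 bp
  [203,210): 7 bp
  [210,226): 16 bp
  [226,241): 15 bp
  [241,244): 3 bp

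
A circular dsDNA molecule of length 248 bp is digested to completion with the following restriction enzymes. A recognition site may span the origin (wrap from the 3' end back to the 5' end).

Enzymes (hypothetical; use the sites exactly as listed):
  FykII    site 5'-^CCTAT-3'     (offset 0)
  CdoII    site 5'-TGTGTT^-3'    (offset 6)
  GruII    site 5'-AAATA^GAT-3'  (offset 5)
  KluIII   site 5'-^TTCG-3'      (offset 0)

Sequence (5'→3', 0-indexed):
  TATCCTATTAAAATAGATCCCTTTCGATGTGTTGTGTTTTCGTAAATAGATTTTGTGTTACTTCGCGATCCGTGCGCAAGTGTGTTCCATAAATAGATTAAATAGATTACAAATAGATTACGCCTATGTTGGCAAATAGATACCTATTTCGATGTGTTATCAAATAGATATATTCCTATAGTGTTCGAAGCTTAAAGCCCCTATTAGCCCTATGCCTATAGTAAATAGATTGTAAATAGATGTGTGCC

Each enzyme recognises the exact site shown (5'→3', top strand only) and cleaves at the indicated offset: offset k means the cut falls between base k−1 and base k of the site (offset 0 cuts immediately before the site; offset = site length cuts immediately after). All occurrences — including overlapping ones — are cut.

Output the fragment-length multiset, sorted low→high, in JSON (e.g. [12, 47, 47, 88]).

[2,4,5,5,5,6,7,7,8,8,8,9,9,9,9,10,11,11,11,11,11,12,13,16,16,25]

Site scan:
  FykII (CCTAT, off=0): starts [3, 122, 142, 174, 199, 208, 214, 246] → cuts [3, 122, 142, 174, 199, 208, 214, 246]
  CdoII (TGTGTT, off=6): starts [27, 32, 53, 80, 152] → cuts [33, 38, 59, 86, 158]
  GruII (AAATAGAT, off=5): starts [10, 43, 90, 99, 110, 133, 161, 222, 233] → cuts [15, 48, 95, 104, 115, 138, 166, 227, 238]
  KluIII (TTCG, off=0): starts [22, 38, 61, 147, 183] → cuts [22, 38, 61, 147, 183]

Pooled cuts: [3, 15, 22, 33, 38, 48, 59, 61, 86, 95, 104, 115, 122, 138, 142, 147, 158, 166, 174, 183, 199, 208, 214, 227, 238, 246]

Fragments:
  3→15: 12 bp
  15→22: 7 bp
  22→33: 11 bp
  33→38: 5 bp
  38→48: 10 bp
  48→59: 11 bp
  59→61: 2 bp
  61→86: 25 bp
  86→95: 9 bp
  95→104: 9 bp
  104→115: 11 bp
  115→122: 7 bp
  122→138: 16 bp
  138→142: 4 bp
  142→147: 5 bp
  147→158: 11 bp
  158→166: 8 bp
  166→174: 8 bp
  174→183: 9 bp
  183→199: 16 bp
  199→208: 9 bp
  208→214: 6 bp
  214→227: 13 bp
  227→238: 11 bp
  238→246: 8 bp
  246→3 (wrap): 248-246+3 = 5 bp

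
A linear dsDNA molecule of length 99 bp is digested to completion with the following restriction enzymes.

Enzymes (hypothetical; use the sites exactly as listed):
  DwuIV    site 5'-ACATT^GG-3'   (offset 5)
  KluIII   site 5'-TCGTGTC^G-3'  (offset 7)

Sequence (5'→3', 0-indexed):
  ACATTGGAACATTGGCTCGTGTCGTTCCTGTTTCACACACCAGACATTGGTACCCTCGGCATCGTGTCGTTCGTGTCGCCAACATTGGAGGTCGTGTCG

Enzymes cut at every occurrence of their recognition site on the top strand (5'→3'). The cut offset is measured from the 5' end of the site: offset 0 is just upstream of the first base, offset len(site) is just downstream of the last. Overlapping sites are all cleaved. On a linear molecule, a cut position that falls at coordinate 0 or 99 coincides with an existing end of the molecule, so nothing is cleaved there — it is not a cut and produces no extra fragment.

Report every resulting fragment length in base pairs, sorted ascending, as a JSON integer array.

Scan for sites:
  DwuIV (ACATTGG, off=5): starts [0, 8, 43, 81] → cuts [5, 13, 48, 86]
  KluIII (TCGTGTCG, off=7): starts [16, 61, 70, 91] → cuts [23, 68, 77, 98]

All cut coordinates (distinct, sorted): [5, 13, 23, 48, 68, 77, 86, 98]

Fragments:
  [0,5): 5 bp
  [5,13): 8 bp
  [13,23): 10 bp
  [23,48): 25 bp
  [48,68): 20 bp
  [68,77): 9 bp
  [77,86): 9 bp
  [86,98): 12 bp
  [98,99): 1 bp

[1,5,8,9,9,10,12,20,25]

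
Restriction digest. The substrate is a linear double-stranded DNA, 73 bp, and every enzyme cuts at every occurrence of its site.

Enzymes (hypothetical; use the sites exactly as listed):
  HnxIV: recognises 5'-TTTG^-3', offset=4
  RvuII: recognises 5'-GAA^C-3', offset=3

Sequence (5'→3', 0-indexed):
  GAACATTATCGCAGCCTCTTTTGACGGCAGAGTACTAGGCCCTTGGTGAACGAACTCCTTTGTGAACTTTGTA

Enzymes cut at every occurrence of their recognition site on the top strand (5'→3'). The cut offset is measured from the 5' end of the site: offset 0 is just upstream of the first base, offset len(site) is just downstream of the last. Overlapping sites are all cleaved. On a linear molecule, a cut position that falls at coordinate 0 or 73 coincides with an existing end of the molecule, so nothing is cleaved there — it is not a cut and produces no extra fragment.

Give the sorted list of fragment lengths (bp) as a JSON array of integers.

[2,3,4,4,5,8,20,27]

Scan for sites:
  HnxIV (TTTG, off=4): starts [19, 58, 67] → cuts [23, 62, 71]
  RvuII (GAAC, off=3): starts [0, 47, 51, 63] → cuts [3, 50, 54, 66]

All cut coordinates (distinct, sorted): [3, 23, 50, 54, 62, 66, 71]

Fragments:
  [0,3): 3 bp
  [3,23): 20 bp
  [23,50): 27 bp
  [50,54): 4 bp
  [54,62): 8 bp
  [62,66): 4 bp
  [66,71): 5 bp
  [71,73): 2 bp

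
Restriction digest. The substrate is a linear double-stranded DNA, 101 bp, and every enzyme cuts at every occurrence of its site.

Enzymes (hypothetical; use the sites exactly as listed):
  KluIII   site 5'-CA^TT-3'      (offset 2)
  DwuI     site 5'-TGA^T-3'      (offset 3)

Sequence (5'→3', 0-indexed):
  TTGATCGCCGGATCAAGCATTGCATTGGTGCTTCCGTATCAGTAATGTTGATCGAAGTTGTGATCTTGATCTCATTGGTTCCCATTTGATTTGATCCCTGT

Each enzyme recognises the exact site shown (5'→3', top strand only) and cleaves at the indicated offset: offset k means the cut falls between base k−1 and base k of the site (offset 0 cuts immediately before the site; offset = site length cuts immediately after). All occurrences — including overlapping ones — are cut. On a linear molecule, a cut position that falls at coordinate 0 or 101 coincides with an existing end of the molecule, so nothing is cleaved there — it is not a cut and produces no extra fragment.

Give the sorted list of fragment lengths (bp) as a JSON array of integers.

[4,5,5,5,5,6,7,10,12,15,27]

Per-enzyme occurrences:
  KluIII (CATT, off=2): starts [17, 22, 72, 82] → cuts [19, 24, 74, 84]
  DwuI (TGAT, off=3): starts [1, 48, 60, 66, 86, 91] → cuts [4, 51, 63, 69, 89, 94]

All cut coordinates (distinct, sorted): [4, 19, 24, 51, 63, 69, 74, 84, 89, 94]

Fragment lengths:
  [0,4): 4 bp
  [4,19): 15 bp
  [19,24): 5 bp
  [24,51): 27 bp
  [51,63): 12 bp
  [63,69): 6 bp
  [69,74): 5 bp
  [74,84): 10 bp
  [84,89): 5 bp
  [89,94): 5 bp
  [94,101): 7 bp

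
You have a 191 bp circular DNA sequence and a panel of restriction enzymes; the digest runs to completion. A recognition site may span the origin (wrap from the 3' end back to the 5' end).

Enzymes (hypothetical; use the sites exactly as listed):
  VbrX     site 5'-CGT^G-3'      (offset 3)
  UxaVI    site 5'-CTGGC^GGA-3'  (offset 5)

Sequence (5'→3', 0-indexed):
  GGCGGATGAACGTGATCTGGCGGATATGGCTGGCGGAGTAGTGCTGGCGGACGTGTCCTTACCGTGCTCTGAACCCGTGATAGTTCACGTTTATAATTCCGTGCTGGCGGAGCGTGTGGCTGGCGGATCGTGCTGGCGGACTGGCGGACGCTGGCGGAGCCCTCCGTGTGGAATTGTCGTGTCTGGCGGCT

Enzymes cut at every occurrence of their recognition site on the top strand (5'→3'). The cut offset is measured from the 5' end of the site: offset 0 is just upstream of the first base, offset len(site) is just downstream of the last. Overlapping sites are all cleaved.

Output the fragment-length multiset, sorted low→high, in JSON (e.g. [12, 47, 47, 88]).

[6,6,6,7,7,8,8,9,10,10,11,12,13,13,13,14,14,24]

Scan for sites:
  VbrX (CGTG, off=3): starts [10, 51, 62, 75, 99, 112, 128, 164, 177] → cuts [13, 54, 65, 78, 102, 115, 131, 167, 180]
  UxaVI (CTGGCGGA, off=5): starts [16, 29, 43, 103, 119, 132, 140, 150, 189] → cuts [3, 21, 34, 48, 108, 124, 137, 145, 155]

All cut coordinates (distinct, sorted): [3, 13, 21, 34, 48, 54, 65, 78, 102, 108, 115, 124, 131, 137, 145, 155, 167, 180]

Fragment lengths:
  3→13: 10 bp
  13→21: 8 bp
  21→34: 13 bp
  34→48: 14 bp
  48→54: 6 bp
  54→65: 11 bp
  65→78: 13 bp
  78→102: 24 bp
  102→108: 6 bp
  108→115: 7 bp
  115→124: 9 bp
  124→131: 7 bp
  131→137: 6 bp
  137→145: 8 bp
  145→155: 10 bp
  155→167: 12 bp
  167→180: 13 bp
  180→3 (wrap): 191-180+3 = 14 bp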